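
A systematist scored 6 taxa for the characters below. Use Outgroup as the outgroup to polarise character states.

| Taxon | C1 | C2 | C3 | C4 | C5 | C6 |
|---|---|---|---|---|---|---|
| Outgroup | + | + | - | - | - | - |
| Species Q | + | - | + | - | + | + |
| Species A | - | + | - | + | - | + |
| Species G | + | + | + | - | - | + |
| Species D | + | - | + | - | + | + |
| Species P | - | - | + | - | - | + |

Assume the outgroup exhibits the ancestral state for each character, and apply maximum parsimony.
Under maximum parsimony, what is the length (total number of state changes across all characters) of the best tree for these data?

7

Character polarity is set by the outgroup: the derived state is whichever differs from the outgroup's state, so for C1, C2 the derived state is '-', and for the remaining characters it is '+'.
C1 groups Species A and Species P, which is incompatible with the clades supported by the remaining characters; treating it as convergent (homoplasy) costs fewer steps than any alternative tree.
C2: derived state '-' in Species D, Species P, and Species Q only — synapomorphy for {Species D, Species P, Species Q}.
C3 (derived state '+') is shared by Species D, Species G, Species P, and Species Q — a synapomorphy uniting that clade.
C4: derived state '+' in Species A only — an autapomorphy, so it tells us nothing about relationships among taxa.
C5 (derived state '+') is shared by Species D and Species Q — a synapomorphy uniting that clade.
C6 (derived state '+') is shared by all ingroup taxa — unites the whole ingroup.
Most parsimonious ingroup topology: ((((Species Q,Species D),Species P),Species G),Species A).
Changes per character on this tree: C1: 2; C2: 1; C3: 1; C4: 1; C5: 1; C6: 1.
Total = 7.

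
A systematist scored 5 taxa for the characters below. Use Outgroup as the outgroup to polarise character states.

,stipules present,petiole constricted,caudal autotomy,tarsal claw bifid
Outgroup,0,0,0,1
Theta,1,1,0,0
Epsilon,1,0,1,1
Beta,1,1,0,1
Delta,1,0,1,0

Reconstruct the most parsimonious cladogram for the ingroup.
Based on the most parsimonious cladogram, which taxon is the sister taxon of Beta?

Theta

Character polarity is set by the outgroup: the derived state is whichever differs from the outgroup's state, so for tarsal claw bifid the derived state is '0', and for the remaining characters it is '1'.
stipules present (derived state '1') is shared by all ingroup taxa — unites the whole ingroup.
petiole constricted: derived state '1' in Beta and Theta only — synapomorphy for {Beta, Theta}.
Only Delta and Epsilon show the derived state '1' for caudal autotomy, supporting them as a clade.
tarsal claw bifid (state '0') occurs in Delta and Theta but conflicts with the nesting implied by the other characters — most parsimoniously interpreted as homoplasy.
Most parsimonious ingroup topology: ((Theta,Beta),(Epsilon,Delta)).
Beta and Theta form a cherry on this tree, so they are sister taxa.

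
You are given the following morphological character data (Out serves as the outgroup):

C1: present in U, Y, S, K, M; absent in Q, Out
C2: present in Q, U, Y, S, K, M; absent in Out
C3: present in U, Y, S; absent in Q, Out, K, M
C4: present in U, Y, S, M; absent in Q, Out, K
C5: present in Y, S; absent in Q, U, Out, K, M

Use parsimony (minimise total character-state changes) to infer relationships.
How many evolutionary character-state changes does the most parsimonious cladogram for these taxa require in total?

5

The outgroup has state 'absent' for every character, so 'present' is the derived state throughout.
C1 (derived state 'present') is shared by K, M, S, U, and Y — a synapomorphy uniting that clade.
All ingroup taxa share the derived state 'present' for C2; it defines the ingroup but does not resolve relationships within it.
C3: derived state 'present' in S, U, and Y only — synapomorphy for {S, U, Y}.
Only M, S, U, and Y show the derived state 'present' for C4, supporting them as a clade.
C5 (derived state 'present') is shared by S and Y — a synapomorphy uniting that clade.
Most parsimonious ingroup topology: (((((S,Y),U),M),K),Q).
Changes per character on this tree: C1: 1; C2: 1; C3: 1; C4: 1; C5: 1.
Total = 5.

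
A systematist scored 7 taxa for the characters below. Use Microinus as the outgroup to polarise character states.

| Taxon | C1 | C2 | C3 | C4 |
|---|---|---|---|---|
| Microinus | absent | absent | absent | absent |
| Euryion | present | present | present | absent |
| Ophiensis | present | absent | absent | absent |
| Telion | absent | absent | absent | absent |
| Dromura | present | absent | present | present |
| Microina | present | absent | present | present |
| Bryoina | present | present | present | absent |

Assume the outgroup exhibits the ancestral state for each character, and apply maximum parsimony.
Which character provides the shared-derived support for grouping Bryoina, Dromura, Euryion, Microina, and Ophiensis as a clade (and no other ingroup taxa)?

C1

The outgroup has state 'absent' for every character, so 'present' is the derived state throughout.
C1: derived state 'present' in Bryoina, Dromura, Euryion, Microina, and Ophiensis only — synapomorphy for {Bryoina, Dromura, Euryion, Microina, Ophiensis}.
Only Bryoina and Euryion show the derived state 'present' for C2, supporting them as a clade.
C3: derived state 'present' in Bryoina, Dromura, Euryion, and Microina only — synapomorphy for {Bryoina, Dromura, Euryion, Microina}.
C4 (derived state 'present') is shared by Dromura and Microina — a synapomorphy uniting that clade.
Most parsimonious ingroup topology: ((((Euryion,Bryoina),(Dromura,Microina)),Ophiensis),Telion).
The clade {Bryoina, Dromura, Euryion, Microina, Ophiensis} is supported by C1: its derived state 'present' occurs in exactly those taxa and in no other taxon (including the outgroup).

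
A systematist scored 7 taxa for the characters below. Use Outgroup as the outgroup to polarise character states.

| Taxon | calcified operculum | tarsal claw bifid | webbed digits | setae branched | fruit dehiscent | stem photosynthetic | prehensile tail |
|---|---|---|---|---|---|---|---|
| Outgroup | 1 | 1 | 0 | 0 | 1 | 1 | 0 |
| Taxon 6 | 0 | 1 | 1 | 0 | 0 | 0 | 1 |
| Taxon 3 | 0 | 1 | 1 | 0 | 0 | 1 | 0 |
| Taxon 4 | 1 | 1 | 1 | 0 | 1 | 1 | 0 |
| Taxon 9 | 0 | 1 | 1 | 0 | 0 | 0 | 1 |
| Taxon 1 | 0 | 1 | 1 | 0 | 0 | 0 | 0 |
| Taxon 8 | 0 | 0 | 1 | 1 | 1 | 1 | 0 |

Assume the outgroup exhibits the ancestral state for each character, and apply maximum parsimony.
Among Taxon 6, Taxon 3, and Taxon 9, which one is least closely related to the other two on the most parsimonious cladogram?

Character polarity is set by the outgroup: the derived state is whichever differs from the outgroup's state, so for calcified operculum, tarsal claw bifid, fruit dehiscent, stem photosynthetic the derived state is '0', and for the remaining characters it is '1'.
Only Taxon 1, Taxon 3, Taxon 6, Taxon 8, and Taxon 9 show the derived state '0' for calcified operculum, supporting them as a clade.
tarsal claw bifid (derived state '0') is unique to Taxon 8 (autapomorphy; uninformative for grouping).
All ingroup taxa share the derived state '1' for webbed digits; it defines the ingroup but does not resolve relationships within it.
setae branched: derived state '1' in Taxon 8 only — an autapomorphy, so it tells us nothing about relationships among taxa.
Only Taxon 1, Taxon 3, Taxon 6, and Taxon 9 show the derived state '0' for fruit dehiscent, supporting them as a clade.
Only Taxon 1, Taxon 6, and Taxon 9 show the derived state '0' for stem photosynthetic, supporting them as a clade.
prehensile tail: derived state '1' in Taxon 6 and Taxon 9 only — synapomorphy for {Taxon 6, Taxon 9}.
Most parsimonious ingroup topology: (((((Taxon 6,Taxon 9),Taxon 1),Taxon 3),Taxon 8),Taxon 4).
Taxon 6 and Taxon 9 share a more recent common ancestor with each other than either does with Taxon 3, so Taxon 3 is the least closely related of the three.

Taxon 3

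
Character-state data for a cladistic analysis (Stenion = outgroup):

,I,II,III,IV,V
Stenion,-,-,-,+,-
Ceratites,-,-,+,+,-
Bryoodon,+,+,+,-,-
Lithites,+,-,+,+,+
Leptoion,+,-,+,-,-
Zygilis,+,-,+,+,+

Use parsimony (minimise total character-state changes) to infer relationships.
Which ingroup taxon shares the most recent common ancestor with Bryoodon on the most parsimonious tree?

Character polarity is set by the outgroup: the derived state is whichever differs from the outgroup's state, so for IV the derived state is '-', and for the remaining characters it is '+'.
I: derived state '+' in Bryoodon, Leptoion, Lithites, and Zygilis only — synapomorphy for {Bryoodon, Leptoion, Lithites, Zygilis}.
II (derived state '+') is unique to Bryoodon (autapomorphy; uninformative for grouping).
All ingroup taxa share the derived state '+' for III; it defines the ingroup but does not resolve relationships within it.
IV (derived state '-') is shared by Bryoodon and Leptoion — a synapomorphy uniting that clade.
Only Lithites and Zygilis show the derived state '+' for V, supporting them as a clade.
Most parsimonious ingroup topology: (Ceratites,((Bryoodon,Leptoion),(Lithites,Zygilis))).
Bryoodon and Leptoion form a cherry on this tree, so they are sister taxa.

Leptoion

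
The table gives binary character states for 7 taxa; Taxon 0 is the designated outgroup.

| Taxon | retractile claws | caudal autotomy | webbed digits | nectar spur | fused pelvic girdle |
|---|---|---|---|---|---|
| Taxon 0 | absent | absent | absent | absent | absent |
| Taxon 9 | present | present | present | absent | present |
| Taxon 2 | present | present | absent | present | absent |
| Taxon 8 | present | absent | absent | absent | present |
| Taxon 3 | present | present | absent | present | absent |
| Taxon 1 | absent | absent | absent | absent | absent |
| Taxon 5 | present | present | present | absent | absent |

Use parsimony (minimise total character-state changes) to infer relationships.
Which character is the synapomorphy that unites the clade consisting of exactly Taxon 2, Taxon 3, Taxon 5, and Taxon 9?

caudal autotomy

The outgroup has state 'absent' for every character, so 'present' is the derived state throughout.
retractile claws: derived state 'present' in Taxon 2, Taxon 3, Taxon 5, Taxon 8, and Taxon 9 only — synapomorphy for {Taxon 2, Taxon 3, Taxon 5, Taxon 8, Taxon 9}.
caudal autotomy: derived state 'present' in Taxon 2, Taxon 3, Taxon 5, and Taxon 9 only — synapomorphy for {Taxon 2, Taxon 3, Taxon 5, Taxon 9}.
Only Taxon 5 and Taxon 9 show the derived state 'present' for webbed digits, supporting them as a clade.
Only Taxon 2 and Taxon 3 show the derived state 'present' for nectar spur, supporting them as a clade.
fused pelvic girdle groups Taxon 8 and Taxon 9, which is incompatible with the clades supported by the remaining characters; treating it as convergent (homoplasy) costs fewer steps than any alternative tree.
Most parsimonious ingroup topology: ((((Taxon 9,Taxon 5),(Taxon 2,Taxon 3)),Taxon 8),Taxon 1).
The clade {Taxon 2, Taxon 3, Taxon 5, Taxon 9} is supported by caudal autotomy: its derived state 'present' occurs in exactly those taxa and in no other taxon (including the outgroup).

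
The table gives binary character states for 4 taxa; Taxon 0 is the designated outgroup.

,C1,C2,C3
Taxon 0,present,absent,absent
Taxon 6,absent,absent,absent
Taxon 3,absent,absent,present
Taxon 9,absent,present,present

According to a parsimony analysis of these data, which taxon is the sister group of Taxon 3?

Taxon 9

Character polarity is set by the outgroup: the derived state is whichever differs from the outgroup's state, so for C1 the derived state is 'absent', and for the remaining characters it is 'present'.
All ingroup taxa share the derived state 'absent' for C1; it defines the ingroup but does not resolve relationships within it.
C2 (derived state 'present') is unique to Taxon 9 (autapomorphy; uninformative for grouping).
C3 (derived state 'present') is shared by Taxon 3 and Taxon 9 — a synapomorphy uniting that clade.
Most parsimonious ingroup topology: (Taxon 6,(Taxon 3,Taxon 9)).
Taxon 3 and Taxon 9 form a cherry on this tree, so they are sister taxa.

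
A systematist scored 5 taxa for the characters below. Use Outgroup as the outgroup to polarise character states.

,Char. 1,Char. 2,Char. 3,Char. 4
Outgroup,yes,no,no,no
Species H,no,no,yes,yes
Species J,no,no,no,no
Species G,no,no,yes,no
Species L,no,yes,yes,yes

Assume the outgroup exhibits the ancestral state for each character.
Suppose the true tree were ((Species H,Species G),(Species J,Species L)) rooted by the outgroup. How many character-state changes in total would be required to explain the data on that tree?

6

Map each character onto ((Species H,Species G),(Species J,Species L)) (rooted by Outgroup) and count the minimum state changes it requires (Fitch parsimony):
Char. 1: 1; Char. 2: 1; Char. 3: 2; Char. 4: 2.
Total tree length = 6.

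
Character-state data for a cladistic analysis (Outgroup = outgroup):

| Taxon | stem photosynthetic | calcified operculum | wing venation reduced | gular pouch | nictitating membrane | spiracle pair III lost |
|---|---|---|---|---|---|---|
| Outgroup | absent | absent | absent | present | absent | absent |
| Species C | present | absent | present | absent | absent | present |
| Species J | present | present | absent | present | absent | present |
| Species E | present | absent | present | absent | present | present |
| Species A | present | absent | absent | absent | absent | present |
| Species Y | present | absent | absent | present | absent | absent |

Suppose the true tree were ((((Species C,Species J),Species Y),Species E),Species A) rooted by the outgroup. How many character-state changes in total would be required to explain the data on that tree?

10

Map each character onto ((((Species C,Species J),Species Y),Species E),Species A) (rooted by Outgroup) and count the minimum state changes it requires (Fitch parsimony):
stem photosynthetic: 1; calcified operculum: 1; wing venation reduced: 2; gular pouch: 3; nictitating membrane: 1; spiracle pair III lost: 2.
Total tree length = 10.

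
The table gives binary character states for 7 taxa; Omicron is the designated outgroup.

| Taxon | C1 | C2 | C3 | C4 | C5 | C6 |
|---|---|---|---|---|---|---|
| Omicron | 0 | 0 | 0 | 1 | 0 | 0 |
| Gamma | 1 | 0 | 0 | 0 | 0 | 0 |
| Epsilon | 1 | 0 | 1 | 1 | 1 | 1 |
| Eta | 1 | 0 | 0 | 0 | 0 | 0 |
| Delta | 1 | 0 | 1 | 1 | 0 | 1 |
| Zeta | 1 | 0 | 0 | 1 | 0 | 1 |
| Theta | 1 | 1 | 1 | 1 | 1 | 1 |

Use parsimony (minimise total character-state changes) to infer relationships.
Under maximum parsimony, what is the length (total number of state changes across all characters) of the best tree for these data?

6

Character polarity is set by the outgroup: the derived state is whichever differs from the outgroup's state, so for C4 the derived state is '0', and for the remaining characters it is '1'.
All ingroup taxa share the derived state '1' for C1; it defines the ingroup but does not resolve relationships within it.
C2 (derived state '1') is unique to Theta (autapomorphy; uninformative for grouping).
Only Delta, Epsilon, and Theta show the derived state '1' for C3, supporting them as a clade.
C4 (derived state '0') is shared by Eta and Gamma — a synapomorphy uniting that clade.
C5: derived state '1' in Epsilon and Theta only — synapomorphy for {Epsilon, Theta}.
Only Delta, Epsilon, Theta, and Zeta show the derived state '1' for C6, supporting them as a clade.
Most parsimonious ingroup topology: ((Gamma,Eta),(((Epsilon,Theta),Delta),Zeta)).
Changes per character on this tree: C1: 1; C2: 1; C3: 1; C4: 1; C5: 1; C6: 1.
Total = 6.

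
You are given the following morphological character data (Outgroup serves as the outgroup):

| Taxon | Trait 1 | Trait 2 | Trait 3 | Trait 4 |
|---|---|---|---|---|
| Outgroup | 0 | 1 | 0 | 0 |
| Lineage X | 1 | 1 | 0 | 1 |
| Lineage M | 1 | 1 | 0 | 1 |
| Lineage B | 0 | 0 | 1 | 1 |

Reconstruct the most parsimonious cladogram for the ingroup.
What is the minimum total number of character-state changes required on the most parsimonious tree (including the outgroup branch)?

4

Character polarity is set by the outgroup: the derived state is whichever differs from the outgroup's state, so for Trait 2 the derived state is '0', and for the remaining characters it is '1'.
Trait 1 (derived state '1') is shared by Lineage M and Lineage X — a synapomorphy uniting that clade.
Trait 2 (derived state '0') is unique to Lineage B (autapomorphy; uninformative for grouping).
Trait 3: derived state '1' in Lineage B only — an autapomorphy, so it tells us nothing about relationships among taxa.
Trait 4 (derived state '1') is shared by all ingroup taxa — unites the whole ingroup.
Most parsimonious ingroup topology: ((Lineage X,Lineage M),Lineage B).
Changes per character on this tree: Trait 1: 1; Trait 2: 1; Trait 3: 1; Trait 4: 1.
Total = 4.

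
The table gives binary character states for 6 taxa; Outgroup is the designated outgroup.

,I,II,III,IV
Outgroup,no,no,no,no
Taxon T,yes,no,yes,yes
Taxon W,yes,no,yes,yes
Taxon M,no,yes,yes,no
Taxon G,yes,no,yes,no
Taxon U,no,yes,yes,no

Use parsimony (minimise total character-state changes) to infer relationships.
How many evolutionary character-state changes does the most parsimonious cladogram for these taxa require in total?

4

The outgroup has state 'no' for every character, so 'yes' is the derived state throughout.
Only Taxon G, Taxon T, and Taxon W show the derived state 'yes' for I, supporting them as a clade.
II: derived state 'yes' in Taxon M and Taxon U only — synapomorphy for {Taxon M, Taxon U}.
III (derived state 'yes') is shared by all ingroup taxa — unites the whole ingroup.
IV (derived state 'yes') is shared by Taxon T and Taxon W — a synapomorphy uniting that clade.
Most parsimonious ingroup topology: (((Taxon T,Taxon W),Taxon G),(Taxon M,Taxon U)).
Changes per character on this tree: I: 1; II: 1; III: 1; IV: 1.
Total = 4.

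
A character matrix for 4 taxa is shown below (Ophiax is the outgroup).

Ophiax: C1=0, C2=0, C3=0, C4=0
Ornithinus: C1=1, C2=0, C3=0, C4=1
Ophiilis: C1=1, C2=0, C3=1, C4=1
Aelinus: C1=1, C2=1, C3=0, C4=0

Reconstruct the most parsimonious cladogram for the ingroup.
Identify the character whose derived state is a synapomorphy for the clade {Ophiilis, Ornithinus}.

The outgroup has state '0' for every character, so '1' is the derived state throughout.
C1 (derived state '1') is shared by all ingroup taxa — unites the whole ingroup.
C2: derived state '1' in Aelinus only — an autapomorphy, so it tells us nothing about relationships among taxa.
C3 (derived state '1') is unique to Ophiilis (autapomorphy; uninformative for grouping).
C4 (derived state '1') is shared by Ophiilis and Ornithinus — a synapomorphy uniting that clade.
Most parsimonious ingroup topology: ((Ornithinus,Ophiilis),Aelinus).
The clade {Ophiilis, Ornithinus} is supported by C4: its derived state '1' occurs in exactly those taxa and in no other taxon (including the outgroup).

C4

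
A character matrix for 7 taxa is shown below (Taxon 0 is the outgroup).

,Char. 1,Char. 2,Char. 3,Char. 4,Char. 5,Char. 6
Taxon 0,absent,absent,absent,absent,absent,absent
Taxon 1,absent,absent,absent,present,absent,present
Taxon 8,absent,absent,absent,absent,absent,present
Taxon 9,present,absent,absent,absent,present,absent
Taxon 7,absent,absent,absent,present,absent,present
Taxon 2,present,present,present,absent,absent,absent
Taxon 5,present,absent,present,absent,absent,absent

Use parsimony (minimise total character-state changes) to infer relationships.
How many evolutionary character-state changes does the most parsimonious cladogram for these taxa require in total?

The outgroup has state 'absent' for every character, so 'present' is the derived state throughout.
Char. 1 (derived state 'present') is shared by Taxon 2, Taxon 5, and Taxon 9 — a synapomorphy uniting that clade.
Char. 2 (derived state 'present') is unique to Taxon 2 (autapomorphy; uninformative for grouping).
Char. 3: derived state 'present' in Taxon 2 and Taxon 5 only — synapomorphy for {Taxon 2, Taxon 5}.
Char. 4 (derived state 'present') is shared by Taxon 1 and Taxon 7 — a synapomorphy uniting that clade.
Char. 5 (derived state 'present') is unique to Taxon 9 (autapomorphy; uninformative for grouping).
Char. 6: derived state 'present' in Taxon 1, Taxon 7, and Taxon 8 only — synapomorphy for {Taxon 1, Taxon 7, Taxon 8}.
Most parsimonious ingroup topology: (((Taxon 1,Taxon 7),Taxon 8),(Taxon 9,(Taxon 2,Taxon 5))).
Changes per character on this tree: Char. 1: 1; Char. 2: 1; Char. 3: 1; Char. 4: 1; Char. 5: 1; Char. 6: 1.
Total = 6.

6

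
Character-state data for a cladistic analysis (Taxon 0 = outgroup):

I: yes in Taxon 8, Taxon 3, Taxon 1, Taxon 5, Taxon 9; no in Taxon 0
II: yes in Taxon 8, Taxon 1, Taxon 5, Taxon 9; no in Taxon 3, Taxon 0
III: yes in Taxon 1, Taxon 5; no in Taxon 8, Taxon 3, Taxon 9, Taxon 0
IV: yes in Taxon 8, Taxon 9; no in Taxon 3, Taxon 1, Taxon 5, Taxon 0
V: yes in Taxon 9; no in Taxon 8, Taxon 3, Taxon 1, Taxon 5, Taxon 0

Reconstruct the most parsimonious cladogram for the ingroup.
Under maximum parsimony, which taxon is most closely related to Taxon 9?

Taxon 8

The outgroup has state 'no' for every character, so 'yes' is the derived state throughout.
All ingroup taxa share the derived state 'yes' for I; it defines the ingroup but does not resolve relationships within it.
Only Taxon 1, Taxon 5, Taxon 8, and Taxon 9 show the derived state 'yes' for II, supporting them as a clade.
III (derived state 'yes') is shared by Taxon 1 and Taxon 5 — a synapomorphy uniting that clade.
IV (derived state 'yes') is shared by Taxon 8 and Taxon 9 — a synapomorphy uniting that clade.
V (derived state 'yes') is unique to Taxon 9 (autapomorphy; uninformative for grouping).
Most parsimonious ingroup topology: (((Taxon 5,Taxon 1),(Taxon 9,Taxon 8)),Taxon 3).
Taxon 9 and Taxon 8 form a cherry on this tree, so they are sister taxa.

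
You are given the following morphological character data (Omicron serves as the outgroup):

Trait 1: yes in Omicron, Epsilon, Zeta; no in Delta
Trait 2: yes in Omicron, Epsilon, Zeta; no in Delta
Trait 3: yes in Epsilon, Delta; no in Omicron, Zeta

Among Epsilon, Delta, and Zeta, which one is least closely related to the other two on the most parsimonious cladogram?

Character polarity is set by the outgroup: the derived state is whichever differs from the outgroup's state, so for Trait 1, Trait 2 the derived state is 'no', and for the remaining characters it is 'yes'.
Trait 1: derived state 'no' in Delta only — an autapomorphy, so it tells us nothing about relationships among taxa.
Trait 2: derived state 'no' in Delta only — an autapomorphy, so it tells us nothing about relationships among taxa.
Trait 3 (derived state 'yes') is shared by Delta and Epsilon — a synapomorphy uniting that clade.
Most parsimonious ingroup topology: ((Epsilon,Delta),Zeta).
Delta and Epsilon share a more recent common ancestor with each other than either does with Zeta, so Zeta is the least closely related of the three.

Zeta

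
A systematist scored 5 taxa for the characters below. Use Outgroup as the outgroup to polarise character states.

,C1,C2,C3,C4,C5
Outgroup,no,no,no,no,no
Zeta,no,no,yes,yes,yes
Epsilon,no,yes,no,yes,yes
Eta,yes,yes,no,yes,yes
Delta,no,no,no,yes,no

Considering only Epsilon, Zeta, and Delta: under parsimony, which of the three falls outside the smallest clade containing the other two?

The outgroup has state 'no' for every character, so 'yes' is the derived state throughout.
C1 (derived state 'yes') is unique to Eta (autapomorphy; uninformative for grouping).
C2: derived state 'yes' in Epsilon and Eta only — synapomorphy for {Epsilon, Eta}.
C3 (derived state 'yes') is unique to Zeta (autapomorphy; uninformative for grouping).
All ingroup taxa share the derived state 'yes' for C4; it defines the ingroup but does not resolve relationships within it.
C5: derived state 'yes' in Epsilon, Eta, and Zeta only — synapomorphy for {Epsilon, Eta, Zeta}.
Most parsimonious ingroup topology: ((Zeta,(Epsilon,Eta)),Delta).
Epsilon and Zeta share a more recent common ancestor with each other than either does with Delta, so Delta is the least closely related of the three.

Delta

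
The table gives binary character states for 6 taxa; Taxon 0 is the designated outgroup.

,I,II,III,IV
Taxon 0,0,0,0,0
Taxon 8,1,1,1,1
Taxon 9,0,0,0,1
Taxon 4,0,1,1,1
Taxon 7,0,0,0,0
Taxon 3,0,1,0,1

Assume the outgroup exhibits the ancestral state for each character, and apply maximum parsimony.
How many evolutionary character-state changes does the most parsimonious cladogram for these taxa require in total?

4

The outgroup has state '0' for every character, so '1' is the derived state throughout.
I (derived state '1') is unique to Taxon 8 (autapomorphy; uninformative for grouping).
II (derived state '1') is shared by Taxon 3, Taxon 4, and Taxon 8 — a synapomorphy uniting that clade.
Only Taxon 4 and Taxon 8 show the derived state '1' for III, supporting them as a clade.
Only Taxon 3, Taxon 4, Taxon 8, and Taxon 9 show the derived state '1' for IV, supporting them as a clade.
Most parsimonious ingroup topology: ((((Taxon 8,Taxon 4),Taxon 3),Taxon 9),Taxon 7).
Changes per character on this tree: I: 1; II: 1; III: 1; IV: 1.
Total = 4.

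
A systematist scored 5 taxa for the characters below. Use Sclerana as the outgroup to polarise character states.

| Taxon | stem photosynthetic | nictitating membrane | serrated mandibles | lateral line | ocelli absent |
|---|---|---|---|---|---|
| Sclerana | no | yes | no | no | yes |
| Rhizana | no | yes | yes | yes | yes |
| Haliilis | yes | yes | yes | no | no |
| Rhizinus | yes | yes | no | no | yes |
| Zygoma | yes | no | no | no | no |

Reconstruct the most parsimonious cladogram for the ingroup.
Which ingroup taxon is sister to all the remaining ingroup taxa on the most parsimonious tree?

Character polarity is set by the outgroup: the derived state is whichever differs from the outgroup's state, so for nictitating membrane, ocelli absent the derived state is 'no', and for the remaining characters it is 'yes'.
stem photosynthetic (derived state 'yes') is shared by Haliilis, Rhizinus, and Zygoma — a synapomorphy uniting that clade.
nictitating membrane (derived state 'no') is unique to Zygoma (autapomorphy; uninformative for grouping).
serrated mandibles (state 'yes') occurs in Haliilis and Rhizana but conflicts with the nesting implied by the other characters — most parsimoniously interpreted as homoplasy.
lateral line (derived state 'yes') is unique to Rhizana (autapomorphy; uninformative for grouping).
ocelli absent (derived state 'no') is shared by Haliilis and Zygoma — a synapomorphy uniting that clade.
Most parsimonious ingroup topology: (Rhizana,((Haliilis,Zygoma),Rhizinus)).
Rhizana is sister to the clade containing all other ingroup taxa, so it is the earliest-diverging (most basal) ingroup lineage.

Rhizana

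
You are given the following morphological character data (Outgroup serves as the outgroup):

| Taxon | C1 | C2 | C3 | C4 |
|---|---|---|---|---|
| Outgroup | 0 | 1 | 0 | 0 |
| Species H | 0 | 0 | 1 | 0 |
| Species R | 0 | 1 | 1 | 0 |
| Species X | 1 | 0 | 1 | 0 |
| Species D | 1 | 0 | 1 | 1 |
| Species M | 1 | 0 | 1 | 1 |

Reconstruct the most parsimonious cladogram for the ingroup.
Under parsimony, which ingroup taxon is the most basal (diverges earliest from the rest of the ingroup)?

Character polarity is set by the outgroup: the derived state is whichever differs from the outgroup's state, so for C2 the derived state is '0', and for the remaining characters it is '1'.
Only Species D, Species M, and Species X show the derived state '1' for C1, supporting them as a clade.
Only Species D, Species H, Species M, and Species X show the derived state '0' for C2, supporting them as a clade.
All ingroup taxa share the derived state '1' for C3; it defines the ingroup but does not resolve relationships within it.
C4: derived state '1' in Species D and Species M only — synapomorphy for {Species D, Species M}.
Most parsimonious ingroup topology: ((Species H,(Species X,(Species D,Species M))),Species R).
Species R is sister to the clade containing all other ingroup taxa, so it is the earliest-diverging (most basal) ingroup lineage.

Species R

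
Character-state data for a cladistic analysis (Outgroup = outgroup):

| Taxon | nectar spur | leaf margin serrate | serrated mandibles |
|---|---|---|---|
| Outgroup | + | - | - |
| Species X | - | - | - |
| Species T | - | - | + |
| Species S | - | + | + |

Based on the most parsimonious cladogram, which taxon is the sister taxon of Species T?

Species S

Character polarity is set by the outgroup: the derived state is whichever differs from the outgroup's state, so for nectar spur the derived state is '-', and for the remaining characters it is '+'.
nectar spur (derived state '-') is shared by all ingroup taxa — unites the whole ingroup.
leaf margin serrate: derived state '+' in Species S only — an autapomorphy, so it tells us nothing about relationships among taxa.
serrated mandibles (derived state '+') is shared by Species S and Species T — a synapomorphy uniting that clade.
Most parsimonious ingroup topology: (Species X,(Species T,Species S)).
Species T and Species S form a cherry on this tree, so they are sister taxa.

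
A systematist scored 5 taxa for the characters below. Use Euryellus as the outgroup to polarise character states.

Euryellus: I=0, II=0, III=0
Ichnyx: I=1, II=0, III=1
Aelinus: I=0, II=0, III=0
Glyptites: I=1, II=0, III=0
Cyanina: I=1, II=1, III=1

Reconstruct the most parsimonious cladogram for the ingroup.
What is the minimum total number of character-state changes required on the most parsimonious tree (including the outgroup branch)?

The outgroup has state '0' for every character, so '1' is the derived state throughout.
I: derived state '1' in Cyanina, Glyptites, and Ichnyx only — synapomorphy for {Cyanina, Glyptites, Ichnyx}.
II (derived state '1') is unique to Cyanina (autapomorphy; uninformative for grouping).
III: derived state '1' in Cyanina and Ichnyx only — synapomorphy for {Cyanina, Ichnyx}.
Most parsimonious ingroup topology: (((Ichnyx,Cyanina),Glyptites),Aelinus).
Changes per character on this tree: I: 1; II: 1; III: 1.
Total = 3.

3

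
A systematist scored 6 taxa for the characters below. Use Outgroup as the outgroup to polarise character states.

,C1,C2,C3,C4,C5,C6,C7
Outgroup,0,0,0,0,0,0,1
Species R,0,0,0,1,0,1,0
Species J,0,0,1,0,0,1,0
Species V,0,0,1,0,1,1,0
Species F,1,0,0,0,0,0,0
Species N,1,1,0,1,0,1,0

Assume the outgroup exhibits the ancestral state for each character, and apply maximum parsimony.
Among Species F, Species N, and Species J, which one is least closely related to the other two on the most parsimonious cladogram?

Character polarity is set by the outgroup: the derived state is whichever differs from the outgroup's state, so for C7 the derived state is '0', and for the remaining characters it is '1'.
C1 groups Species F and Species N, which is incompatible with the clades supported by the remaining characters; treating it as convergent (homoplasy) costs fewer steps than any alternative tree.
C2 (derived state '1') is unique to Species N (autapomorphy; uninformative for grouping).
C3 (derived state '1') is shared by Species J and Species V — a synapomorphy uniting that clade.
Only Species N and Species R show the derived state '1' for C4, supporting them as a clade.
C5: derived state '1' in Species V only — an autapomorphy, so it tells us nothing about relationships among taxa.
C6 (derived state '1') is shared by Species J, Species N, Species R, and Species V — a synapomorphy uniting that clade.
All ingroup taxa share the derived state '0' for C7; it defines the ingroup but does not resolve relationships within it.
Most parsimonious ingroup topology: (((Species R,Species N),(Species J,Species V)),Species F).
Species N and Species J share a more recent common ancestor with each other than either does with Species F, so Species F is the least closely related of the three.

Species F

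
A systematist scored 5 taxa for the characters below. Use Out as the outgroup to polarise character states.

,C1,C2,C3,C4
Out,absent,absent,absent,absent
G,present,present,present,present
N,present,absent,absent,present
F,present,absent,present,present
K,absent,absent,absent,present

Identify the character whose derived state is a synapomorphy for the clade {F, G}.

The outgroup has state 'absent' for every character, so 'present' is the derived state throughout.
C1 (derived state 'present') is shared by F, G, and N — a synapomorphy uniting that clade.
C2: derived state 'present' in G only — an autapomorphy, so it tells us nothing about relationships among taxa.
Only F and G show the derived state 'present' for C3, supporting them as a clade.
All ingroup taxa share the derived state 'present' for C4; it defines the ingroup but does not resolve relationships within it.
Most parsimonious ingroup topology: (((G,F),N),K).
The clade {F, G} is supported by C3: its derived state 'present' occurs in exactly those taxa and in no other taxon (including the outgroup).

C3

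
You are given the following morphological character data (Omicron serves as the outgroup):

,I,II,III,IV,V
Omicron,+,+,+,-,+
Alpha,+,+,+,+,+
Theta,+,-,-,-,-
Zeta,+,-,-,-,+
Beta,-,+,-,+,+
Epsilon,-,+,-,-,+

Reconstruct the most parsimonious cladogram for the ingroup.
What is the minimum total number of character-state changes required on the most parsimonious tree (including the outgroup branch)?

Character polarity is set by the outgroup: the derived state is whichever differs from the outgroup's state, so for I, II, III, V the derived state is '-', and for the remaining characters it is '+'.
I: derived state '-' in Beta and Epsilon only — synapomorphy for {Beta, Epsilon}.
Only Theta and Zeta show the derived state '-' for II, supporting them as a clade.
III: derived state '-' in Beta, Epsilon, Theta, and Zeta only — synapomorphy for {Beta, Epsilon, Theta, Zeta}.
IV (state '+') occurs in Alpha and Beta but conflicts with the nesting implied by the other characters — most parsimoniously interpreted as homoplasy.
V (derived state '-') is unique to Theta (autapomorphy; uninformative for grouping).
Most parsimonious ingroup topology: (Alpha,((Theta,Zeta),(Beta,Epsilon))).
Changes per character on this tree: I: 1; II: 1; III: 1; IV: 2; V: 1.
Total = 6.

6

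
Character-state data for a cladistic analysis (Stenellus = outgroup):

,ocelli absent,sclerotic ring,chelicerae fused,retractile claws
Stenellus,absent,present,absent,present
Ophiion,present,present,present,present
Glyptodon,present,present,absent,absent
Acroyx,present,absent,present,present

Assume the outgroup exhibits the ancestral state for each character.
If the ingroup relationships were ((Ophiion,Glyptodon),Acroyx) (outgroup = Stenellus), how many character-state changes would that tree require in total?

5

Map each character onto ((Ophiion,Glyptodon),Acroyx) (rooted by Stenellus) and count the minimum state changes it requires (Fitch parsimony):
ocelli absent: 1; sclerotic ring: 1; chelicerae fused: 2; retractile claws: 1.
Total tree length = 5.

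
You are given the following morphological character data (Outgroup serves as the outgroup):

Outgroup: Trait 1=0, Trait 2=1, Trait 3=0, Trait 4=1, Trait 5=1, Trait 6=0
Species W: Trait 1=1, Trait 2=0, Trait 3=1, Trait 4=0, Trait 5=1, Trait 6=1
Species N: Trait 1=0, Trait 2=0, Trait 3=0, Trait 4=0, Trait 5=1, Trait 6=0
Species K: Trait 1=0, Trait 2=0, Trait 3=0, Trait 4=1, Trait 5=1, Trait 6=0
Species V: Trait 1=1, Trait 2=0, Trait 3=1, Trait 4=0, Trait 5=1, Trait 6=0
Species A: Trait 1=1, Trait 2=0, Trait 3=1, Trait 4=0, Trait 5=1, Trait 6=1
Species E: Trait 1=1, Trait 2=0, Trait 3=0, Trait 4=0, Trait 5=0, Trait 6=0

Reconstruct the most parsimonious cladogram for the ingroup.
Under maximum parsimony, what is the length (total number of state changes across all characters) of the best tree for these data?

6

Character polarity is set by the outgroup: the derived state is whichever differs from the outgroup's state, so for Trait 2, Trait 4, Trait 5 the derived state is '0', and for the remaining characters it is '1'.
Trait 1: derived state '1' in Species A, Species E, Species V, and Species W only — synapomorphy for {Species A, Species E, Species V, Species W}.
All ingroup taxa share the derived state '0' for Trait 2; it defines the ingroup but does not resolve relationships within it.
Only Species A, Species V, and Species W show the derived state '1' for Trait 3, supporting them as a clade.
Trait 4 (derived state '0') is shared by Species A, Species E, Species N, Species V, and Species W — a synapomorphy uniting that clade.
Trait 5: derived state '0' in Species E only — an autapomorphy, so it tells us nothing about relationships among taxa.
Trait 6 (derived state '1') is shared by Species A and Species W — a synapomorphy uniting that clade.
Most parsimonious ingroup topology: (((((Species W,Species A),Species V),Species E),Species N),Species K).
Changes per character on this tree: Trait 1: 1; Trait 2: 1; Trait 3: 1; Trait 4: 1; Trait 5: 1; Trait 6: 1.
Total = 6.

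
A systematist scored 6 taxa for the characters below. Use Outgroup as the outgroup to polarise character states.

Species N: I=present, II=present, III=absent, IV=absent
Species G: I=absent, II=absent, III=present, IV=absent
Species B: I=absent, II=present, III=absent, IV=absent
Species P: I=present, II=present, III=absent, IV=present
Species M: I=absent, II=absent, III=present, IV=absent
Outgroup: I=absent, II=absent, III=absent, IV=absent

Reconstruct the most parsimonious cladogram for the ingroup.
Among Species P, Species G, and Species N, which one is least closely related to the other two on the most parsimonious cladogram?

The outgroup has state 'absent' for every character, so 'present' is the derived state throughout.
Only Species N and Species P show the derived state 'present' for I, supporting them as a clade.
Only Species B, Species N, and Species P show the derived state 'present' for II, supporting them as a clade.
III (derived state 'present') is shared by Species G and Species M — a synapomorphy uniting that clade.
IV (derived state 'present') is unique to Species P (autapomorphy; uninformative for grouping).
Most parsimonious ingroup topology: (((Species P,Species N),Species B),(Species M,Species G)).
Species N and Species P share a more recent common ancestor with each other than either does with Species G, so Species G is the least closely related of the three.

Species G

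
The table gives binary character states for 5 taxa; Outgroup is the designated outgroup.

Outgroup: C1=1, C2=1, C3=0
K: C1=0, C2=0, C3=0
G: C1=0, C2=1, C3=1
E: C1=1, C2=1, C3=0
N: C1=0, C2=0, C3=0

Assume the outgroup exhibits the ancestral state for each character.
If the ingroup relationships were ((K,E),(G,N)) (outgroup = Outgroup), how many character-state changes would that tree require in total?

Map each character onto ((K,E),(G,N)) (rooted by Outgroup) and count the minimum state changes it requires (Fitch parsimony):
C1: 2; C2: 2; C3: 1.
Total tree length = 5.

5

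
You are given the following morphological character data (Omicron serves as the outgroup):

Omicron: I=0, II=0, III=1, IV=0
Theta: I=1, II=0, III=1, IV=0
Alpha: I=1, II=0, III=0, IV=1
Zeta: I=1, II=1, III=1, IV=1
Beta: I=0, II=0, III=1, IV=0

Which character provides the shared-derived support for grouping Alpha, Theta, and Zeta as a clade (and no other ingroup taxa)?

I

Character polarity is set by the outgroup: the derived state is whichever differs from the outgroup's state, so for III the derived state is '0', and for the remaining characters it is '1'.
I (derived state '1') is shared by Alpha, Theta, and Zeta — a synapomorphy uniting that clade.
II: derived state '1' in Zeta only — an autapomorphy, so it tells us nothing about relationships among taxa.
III (derived state '0') is unique to Alpha (autapomorphy; uninformative for grouping).
Only Alpha and Zeta show the derived state '1' for IV, supporting them as a clade.
Most parsimonious ingroup topology: ((Theta,(Alpha,Zeta)),Beta).
The clade {Alpha, Theta, Zeta} is supported by I: its derived state '1' occurs in exactly those taxa and in no other taxon (including the outgroup).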